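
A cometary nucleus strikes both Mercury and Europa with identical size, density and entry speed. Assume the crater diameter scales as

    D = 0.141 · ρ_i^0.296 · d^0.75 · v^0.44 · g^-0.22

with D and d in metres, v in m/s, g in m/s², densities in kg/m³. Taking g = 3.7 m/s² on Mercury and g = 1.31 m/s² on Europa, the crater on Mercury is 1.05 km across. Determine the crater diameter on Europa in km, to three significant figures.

D ≈ 1.32 km

All impactor-dependent factors cancel in the ratio, leaving D_Europa/D_Mercury = (g_Europa/g_Mercury)^-0.22.
(1.31/3.7)^-0.22 = 0.3541^-0.22 = 1.257
D_Europa = 1.257 × 1.05 km = 1.32 km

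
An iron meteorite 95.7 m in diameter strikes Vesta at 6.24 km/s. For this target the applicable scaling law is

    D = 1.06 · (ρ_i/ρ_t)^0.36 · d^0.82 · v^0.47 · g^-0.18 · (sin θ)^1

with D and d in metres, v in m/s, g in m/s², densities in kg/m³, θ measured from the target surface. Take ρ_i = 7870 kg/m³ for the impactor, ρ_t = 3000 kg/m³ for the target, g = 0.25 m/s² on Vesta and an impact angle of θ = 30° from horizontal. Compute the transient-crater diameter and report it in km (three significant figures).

In SI units: v = 6240 m/s.
(ρ_i/ρ_t)^0.36 = (7870/3000)^0.36 = 1.415
d^0.82 = 95.7^0.82 = 42.11
v^0.47 = 6240^0.47 = 60.78
g^-0.18 = 0.25^-0.18 = 1.283
(sin 30°)^1 = 0.5000^1 = 0.5000
D = 1.06 × 1.415 × 42.11 × 60.78 × 1.283 × 0.5000 = 2463 m
   = 2.463 km

D ≈ 2.46 km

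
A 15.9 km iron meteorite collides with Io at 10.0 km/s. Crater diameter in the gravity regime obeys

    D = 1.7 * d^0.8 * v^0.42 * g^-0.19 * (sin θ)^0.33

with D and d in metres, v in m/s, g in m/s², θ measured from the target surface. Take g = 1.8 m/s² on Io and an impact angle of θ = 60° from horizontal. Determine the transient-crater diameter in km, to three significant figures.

In SI units: d = 15900 m, v = 10000 m/s.
d^0.8 = 15900^0.8 = 2297
v^0.42 = 10000^0.42 = 47.86
g^-0.19 = 1.8^-0.19 = 0.8943
(sin 60°)^0.33 = 0.8660^0.33 = 0.9536
D = 1.7 × 2297 × 47.86 × 0.8943 × 0.9536 = 1.594 × 10^5 m
   = 159.4 km

D ≈ 159 km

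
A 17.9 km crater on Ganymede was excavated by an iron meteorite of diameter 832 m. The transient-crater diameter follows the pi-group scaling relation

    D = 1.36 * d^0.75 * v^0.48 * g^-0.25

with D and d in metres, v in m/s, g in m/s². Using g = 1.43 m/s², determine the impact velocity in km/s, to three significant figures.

v ≈ 12.6 km/s

Rearranging for v: v = [D / (1.36 · 832^0.75 · 1.43^-0.25)]^(1/0.48).
D = 17900 m.
832^0.75 = 154.9
1.43^-0.25 = 0.9145
Denominator = 1.36 × 154.9 × 0.9145 = 192.7
D / 192.7 = 17900 / 192.7 = 92.89
v = 92.89^(1/0.48) = 92.89^2.0833 = 12585 m/s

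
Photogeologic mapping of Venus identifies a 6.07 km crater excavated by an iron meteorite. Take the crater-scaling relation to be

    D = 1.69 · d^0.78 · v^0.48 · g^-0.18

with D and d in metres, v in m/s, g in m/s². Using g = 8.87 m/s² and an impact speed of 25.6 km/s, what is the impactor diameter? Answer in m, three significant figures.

d ≈ 116 m

Rearranging for d: d = [D / (1.69 · 25600^0.48 · 8.87^-0.18)]^(1/0.78).
D = 6070 m.
25600^0.48 = 130.6
8.87^-0.18 = 0.6751
Denominator = 1.69 × 130.6 × 0.6751 = 149.0
D / 149.0 = 6070 / 149.0 = 40.74
d = 40.74^(1/0.78) = 40.74^1.2821 = 115.9 m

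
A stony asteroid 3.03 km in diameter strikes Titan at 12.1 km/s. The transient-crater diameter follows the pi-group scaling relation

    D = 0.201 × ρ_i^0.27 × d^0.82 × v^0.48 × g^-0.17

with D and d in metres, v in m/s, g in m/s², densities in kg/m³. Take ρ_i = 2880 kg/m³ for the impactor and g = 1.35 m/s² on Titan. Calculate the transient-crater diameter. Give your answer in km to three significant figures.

In SI units: d = 3030 m, v = 12100 m/s.
ρ_i^0.27 = 2880^0.27 = 8.591
d^0.82 = 3030^0.82 = 715.8
v^0.48 = 12100^0.48 = 91.15
g^-0.17 = 1.35^-0.17 = 0.9503
D = 0.201 × 8.591 × 715.8 × 91.15 × 0.9503 = 1.071 × 10^5 m
   = 107.1 km

D ≈ 107 km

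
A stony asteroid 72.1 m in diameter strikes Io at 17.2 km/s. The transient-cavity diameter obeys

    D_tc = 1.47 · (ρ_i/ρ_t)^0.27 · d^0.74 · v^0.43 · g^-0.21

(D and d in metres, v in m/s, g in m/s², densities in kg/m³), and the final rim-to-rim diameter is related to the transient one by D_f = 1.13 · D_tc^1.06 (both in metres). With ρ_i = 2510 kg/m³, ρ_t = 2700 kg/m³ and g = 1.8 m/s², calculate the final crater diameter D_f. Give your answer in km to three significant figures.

D_f ≈ 3.57 km

v = 17200 m/s.
(ρ_i/ρ_t)^0.27 = (2510/2700)^0.27 = 0.9805
d^0.74 = 72.1^0.74 = 23.71
v^0.43 = 17200^0.43 = 66.26
g^-0.21 = 1.8^-0.21 = 0.8839
D_tc = 1.47 × 0.9805 × 23.71 × 66.26 × 0.8839 = 2001 m
D_f = 1.13 × (2001)^1.06 = 3568 m
     = 3.568 km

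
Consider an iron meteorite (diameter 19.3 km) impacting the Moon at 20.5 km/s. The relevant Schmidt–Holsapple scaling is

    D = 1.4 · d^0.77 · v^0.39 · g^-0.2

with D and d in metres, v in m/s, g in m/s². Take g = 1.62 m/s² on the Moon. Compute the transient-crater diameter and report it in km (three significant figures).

D ≈ 122 km

In SI units: d = 19300 m, v = 20500 m/s.
d^0.77 = 19300^0.77 = 1995
v^0.39 = 20500^0.39 = 48.04
g^-0.2 = 1.62^-0.2 = 0.9080
D = 1.4 × 1995 × 48.04 × 0.9080 = 1.218 × 10^5 m
   = 121.8 km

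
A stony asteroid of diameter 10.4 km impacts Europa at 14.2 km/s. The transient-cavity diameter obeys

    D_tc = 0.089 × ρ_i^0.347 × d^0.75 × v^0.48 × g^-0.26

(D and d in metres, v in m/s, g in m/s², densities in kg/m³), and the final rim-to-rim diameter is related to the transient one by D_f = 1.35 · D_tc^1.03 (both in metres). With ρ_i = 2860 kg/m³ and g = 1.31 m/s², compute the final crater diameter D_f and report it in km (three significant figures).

D_f ≈ 256 km

In SI: d = 10400 m, v = 14200 m/s.
ρ_i^0.347 = 2860^0.347 = 15.83
d^0.75 = 10400^0.75 = 1030
v^0.48 = 14200^0.48 = 98.42
g^-0.26 = 1.31^-0.26 = 0.9322
D_tc = 0.089 × 15.83 × 1030 × 98.42 × 0.9322 = 1.331 × 10^5 m
D_f = 1.35 × (1.331 × 10^5)^1.03 = 2.560 × 10^5 m
     = 256.0 km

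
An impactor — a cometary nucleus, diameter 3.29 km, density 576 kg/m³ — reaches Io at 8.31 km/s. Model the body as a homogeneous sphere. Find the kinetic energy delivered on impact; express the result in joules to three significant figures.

E ≈ 3.71 × 10^20 J

d = 3290 m; v = 8310 m/s.
Mass m = (π/6) ρ d³ = (π/6) × 576 × (3290)³ = 1.074 × 10^13 kg
E = ½ m v² = 0.5 × 1.074 × 10^13 × (8310)² = 3.708 × 10^20 J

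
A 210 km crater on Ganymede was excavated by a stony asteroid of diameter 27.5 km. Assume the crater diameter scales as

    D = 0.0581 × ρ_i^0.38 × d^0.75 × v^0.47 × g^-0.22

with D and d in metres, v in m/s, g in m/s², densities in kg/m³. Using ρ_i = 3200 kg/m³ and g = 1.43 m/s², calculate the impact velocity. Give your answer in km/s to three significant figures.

v ≈ 12.8 km/s

Rearranging for v: v = [D / (0.0581 · 3200^0.38 · 27500^0.75 · 1.43^-0.22)]^(1/0.47).
D = 210000 m.
3200^0.38 = 21.48
27500^0.75 = 2135
1.43^-0.22 = 0.9243
Denominator = 0.0581 × 21.48 × 2135 × 0.9243 = 2463
D / 2463 = 210000 / 2463 = 85.26
v = 85.26^(1/0.47) = 85.26^2.1277 = 12825 m/s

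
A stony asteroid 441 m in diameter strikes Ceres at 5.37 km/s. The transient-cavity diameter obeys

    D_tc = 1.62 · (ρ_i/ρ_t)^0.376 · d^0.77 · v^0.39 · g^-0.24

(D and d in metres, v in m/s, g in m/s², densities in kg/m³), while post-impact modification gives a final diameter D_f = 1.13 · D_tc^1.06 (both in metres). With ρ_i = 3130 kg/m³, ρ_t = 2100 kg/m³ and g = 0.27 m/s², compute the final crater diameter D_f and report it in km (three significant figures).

v = 5370 m/s.
(ρ_i/ρ_t)^0.376 = (3130/2100)^0.376 = 1.162
d^0.77 = 441^0.77 = 108.7
v^0.39 = 5370^0.39 = 28.49
g^-0.24 = 0.27^-0.24 = 1.369
D_tc = 1.62 × 1.162 × 108.7 × 28.49 × 1.369 = 7981 m
D_f = 1.13 × (7981)^1.06 = 15462 m
     = 15.46 km

D_f ≈ 15.5 km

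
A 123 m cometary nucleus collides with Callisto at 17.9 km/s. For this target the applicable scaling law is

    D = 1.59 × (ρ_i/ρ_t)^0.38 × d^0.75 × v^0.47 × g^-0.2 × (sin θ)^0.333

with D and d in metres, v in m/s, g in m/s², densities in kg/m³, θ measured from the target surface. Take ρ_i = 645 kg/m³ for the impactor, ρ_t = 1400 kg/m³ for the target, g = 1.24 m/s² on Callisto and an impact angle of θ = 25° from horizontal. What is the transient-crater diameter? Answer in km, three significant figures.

D ≈ 3.14 km

In SI units: v = 17900 m/s.
(ρ_i/ρ_t)^0.38 = (645/1400)^0.38 = 0.7449
d^0.75 = 123^0.75 = 36.93
v^0.47 = 17900^0.47 = 99.73
g^-0.2 = 1.24^-0.2 = 0.9579
(sin 25°)^0.333 = 0.4226^0.333 = 0.7506
D = 1.59 × 0.7449 × 36.93 × 99.73 × 0.9579 × 0.7506 = 3136 m
   = 3.136 km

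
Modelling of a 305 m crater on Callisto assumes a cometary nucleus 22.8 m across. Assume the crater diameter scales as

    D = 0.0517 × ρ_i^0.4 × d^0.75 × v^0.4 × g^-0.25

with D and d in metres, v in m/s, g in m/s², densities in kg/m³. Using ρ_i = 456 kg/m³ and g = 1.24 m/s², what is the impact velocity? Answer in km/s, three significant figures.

v ≈ 19.1 km/s

Rearranging for v: v = [D / (0.0517 · 456^0.4 · 22.8^0.75 · 1.24^-0.25)]^(1/0.4).
456^0.4 = 11.58
22.8^0.75 = 10.43
1.24^-0.25 = 0.9476
Denominator = 0.0517 × 11.58 × 10.43 × 0.9476 = 5.917
D / 5.917 = 305 / 5.917 = 51.55
v = 51.55^(1/0.4) = 51.55^2.5 = 19080 m/s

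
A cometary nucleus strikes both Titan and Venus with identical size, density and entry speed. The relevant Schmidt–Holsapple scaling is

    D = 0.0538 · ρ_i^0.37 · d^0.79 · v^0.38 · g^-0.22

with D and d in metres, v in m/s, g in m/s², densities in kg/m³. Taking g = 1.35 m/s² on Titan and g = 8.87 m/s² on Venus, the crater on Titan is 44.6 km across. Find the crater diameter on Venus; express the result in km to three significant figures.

All impactor-dependent factors cancel in the ratio, leaving D_Venus/D_Titan = (g_Venus/g_Titan)^-0.22.
(8.87/1.35)^-0.22 = 6.570^-0.22 = 0.6609
D_Venus = 0.6609 × 44.6 km = 29.5 km

D ≈ 29.5 km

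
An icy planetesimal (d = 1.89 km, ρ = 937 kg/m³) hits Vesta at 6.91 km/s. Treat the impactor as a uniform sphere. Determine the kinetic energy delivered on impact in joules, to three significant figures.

d = 1890 m; v = 6910 m/s.
Mass m = (π/6) ρ d³ = (π/6) × 937 × (1890)³ = 3.312 × 10^12 kg
E = ½ m v² = 0.5 × 3.312 × 10^12 × (6910)² = 7.907 × 10^19 J

E ≈ 7.91 × 10^19 J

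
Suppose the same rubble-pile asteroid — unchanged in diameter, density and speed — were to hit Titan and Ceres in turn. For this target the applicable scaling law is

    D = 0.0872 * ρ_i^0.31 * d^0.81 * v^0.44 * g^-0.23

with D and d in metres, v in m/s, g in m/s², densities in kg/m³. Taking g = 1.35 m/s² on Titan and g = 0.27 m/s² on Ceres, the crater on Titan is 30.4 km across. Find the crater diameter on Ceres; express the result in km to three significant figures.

All impactor-dependent factors cancel in the ratio, leaving D_Ceres/D_Titan = (g_Ceres/g_Titan)^-0.23.
(0.27/1.35)^-0.23 = 0.2000^-0.23 = 1.448
D_Ceres = 1.448 × 30.4 km = 44.0 km

D ≈ 44.0 km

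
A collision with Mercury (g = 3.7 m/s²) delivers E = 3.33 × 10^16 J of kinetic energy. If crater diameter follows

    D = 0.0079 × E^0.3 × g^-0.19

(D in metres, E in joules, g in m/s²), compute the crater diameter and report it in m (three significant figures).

E^0.3 = (3.33 × 10^16)^0.3 = 9.052 × 10^4
g^-0.19 = 3.7^-0.19 = 0.7799
D = 0.0079 × 9.052 × 10^4 × 0.7799 = 557.7 m

D ≈ 558 m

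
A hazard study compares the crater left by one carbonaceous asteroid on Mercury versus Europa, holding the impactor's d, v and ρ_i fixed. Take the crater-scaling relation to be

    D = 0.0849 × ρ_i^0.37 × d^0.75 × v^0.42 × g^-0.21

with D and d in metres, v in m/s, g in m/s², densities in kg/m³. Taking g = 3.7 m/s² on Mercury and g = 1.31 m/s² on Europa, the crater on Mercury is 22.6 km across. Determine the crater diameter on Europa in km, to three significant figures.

All impactor-dependent factors cancel in the ratio, leaving D_Europa/D_Mercury = (g_Europa/g_Mercury)^-0.21.
(1.31/3.7)^-0.21 = 0.3541^-0.21 = 1.244
D_Europa = 1.244 × 22.6 km = 28.1 km

D ≈ 28.1 km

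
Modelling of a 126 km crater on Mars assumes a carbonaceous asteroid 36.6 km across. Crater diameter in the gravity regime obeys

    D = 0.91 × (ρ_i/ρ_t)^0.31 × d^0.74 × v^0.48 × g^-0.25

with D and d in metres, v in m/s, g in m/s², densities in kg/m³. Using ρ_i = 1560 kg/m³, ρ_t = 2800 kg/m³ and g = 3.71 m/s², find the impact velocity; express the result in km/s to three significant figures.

Rearranging for v: v = [D / (0.91 · (1560/2800)^0.31 · 36600^0.74 · 3.71^-0.25)]^(1/0.48).
D = 126000 m.
(1560/2800)^0.31 = 0.8342
36600^0.74 = 2382
3.71^-0.25 = 0.7205
Denominator = 0.91 × 0.8342 × 2382 × 0.7205 = 1303
D / 1303 = 126000 / 1303 = 96.70
v = 96.70^(1/0.48) = 96.70^2.0833 = 13685 m/s

v ≈ 13.7 km/s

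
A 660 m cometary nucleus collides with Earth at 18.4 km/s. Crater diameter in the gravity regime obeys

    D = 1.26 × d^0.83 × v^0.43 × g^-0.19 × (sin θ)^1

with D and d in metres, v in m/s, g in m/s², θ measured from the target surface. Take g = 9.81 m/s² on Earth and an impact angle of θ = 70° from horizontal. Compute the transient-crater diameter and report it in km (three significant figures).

In SI units: v = 18400 m/s.
d^0.83 = 660^0.83 = 218.9
v^0.43 = 18400^0.43 = 68.21
g^-0.19 = 9.81^-0.19 = 0.6480
(sin 70°)^1 = 0.9397^1 = 0.9397
D = 1.26 × 218.9 × 68.21 × 0.6480 × 0.9397 = 11456 m
   = 11.46 km

D ≈ 11.5 km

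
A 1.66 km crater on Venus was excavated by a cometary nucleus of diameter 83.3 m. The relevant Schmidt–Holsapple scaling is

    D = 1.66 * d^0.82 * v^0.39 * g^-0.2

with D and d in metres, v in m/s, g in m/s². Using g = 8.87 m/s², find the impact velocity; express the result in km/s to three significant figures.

Rearranging for v: v = [D / (1.66 · 83.3^0.82 · 8.87^-0.2)]^(1/0.39).
D = 1660 m.
83.3^0.82 = 37.58
8.87^-0.2 = 0.6463
Denominator = 1.66 × 37.58 × 0.6463 = 40.32
D / 40.32 = 1660 / 40.32 = 41.17
v = 41.17^(1/0.39) = 41.17^2.5641 = 13802 m/s

v ≈ 13.8 km/s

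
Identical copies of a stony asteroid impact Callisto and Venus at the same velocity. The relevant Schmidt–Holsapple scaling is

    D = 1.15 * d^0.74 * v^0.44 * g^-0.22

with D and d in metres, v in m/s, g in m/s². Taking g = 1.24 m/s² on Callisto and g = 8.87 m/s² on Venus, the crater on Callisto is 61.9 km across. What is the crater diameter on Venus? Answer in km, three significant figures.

D ≈ 40.2 km

All impactor-dependent factors cancel in the ratio, leaving D_Venus/D_Callisto = (g_Venus/g_Callisto)^-0.22.
(8.87/1.24)^-0.22 = 7.153^-0.22 = 0.6487
D_Venus = 0.6487 × 61.9 km = 40.2 km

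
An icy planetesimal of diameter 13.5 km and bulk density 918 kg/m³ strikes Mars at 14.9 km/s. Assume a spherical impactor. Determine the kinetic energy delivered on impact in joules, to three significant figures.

E ≈ 1.31 × 10^23 J

d = 13500 m; v = 14900 m/s.
Mass m = (π/6) ρ d³ = (π/6) × 918 × (13500)³ = 1.183 × 10^15 kg
E = ½ m v² = 0.5 × 1.183 × 10^15 × (14900)² = 1.313 × 10^23 J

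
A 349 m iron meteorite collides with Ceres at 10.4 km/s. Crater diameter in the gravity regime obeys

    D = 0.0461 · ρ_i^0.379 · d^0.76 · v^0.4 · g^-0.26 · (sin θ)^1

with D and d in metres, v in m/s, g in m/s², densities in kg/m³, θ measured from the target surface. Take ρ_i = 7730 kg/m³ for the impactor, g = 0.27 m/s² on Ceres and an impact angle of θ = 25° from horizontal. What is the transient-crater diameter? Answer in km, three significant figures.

In SI units: v = 10400 m/s.
ρ_i^0.379 = 7730^0.379 = 29.76
d^0.76 = 349^0.76 = 85.61
v^0.4 = 10400^0.4 = 40.44
g^-0.26 = 0.27^-0.26 = 1.406
(sin 25°)^1 = 0.4226^1 = 0.4226
D = 0.0461 × 29.76 × 85.61 × 40.44 × 1.406 × 0.4226 = 2822 m
   = 2.822 km

D ≈ 2.82 km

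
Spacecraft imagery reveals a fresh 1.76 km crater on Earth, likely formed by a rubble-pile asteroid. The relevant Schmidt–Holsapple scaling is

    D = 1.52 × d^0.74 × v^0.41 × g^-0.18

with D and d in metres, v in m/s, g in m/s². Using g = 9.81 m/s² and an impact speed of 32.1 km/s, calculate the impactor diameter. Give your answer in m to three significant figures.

Rearranging for d: d = [D / (1.52 · 32100^0.41 · 9.81^-0.18)]^(1/0.74).
D = 1760 m.
32100^0.41 = 70.42
9.81^-0.18 = 0.6630
Denominator = 1.52 × 70.42 × 0.6630 = 70.97
D / 70.97 = 1760 / 70.97 = 24.80
d = 24.80^(1/0.74) = 24.80^1.3514 = 76.64 m

d ≈ 76.6 m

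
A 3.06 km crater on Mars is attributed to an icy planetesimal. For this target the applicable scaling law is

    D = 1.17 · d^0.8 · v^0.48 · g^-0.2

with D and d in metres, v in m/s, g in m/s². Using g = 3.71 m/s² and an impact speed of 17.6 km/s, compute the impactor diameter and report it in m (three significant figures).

d ≈ 73.6 m

Rearranging for d: d = [D / (1.17 · 17600^0.48 · 3.71^-0.2)]^(1/0.8).
D = 3060 m.
17600^0.48 = 109.1
3.71^-0.2 = 0.7694
Denominator = 1.17 × 109.1 × 0.7694 = 98.21
D / 98.21 = 3060 / 98.21 = 31.16
d = 31.16^(1/0.8) = 31.16^1.25 = 73.62 m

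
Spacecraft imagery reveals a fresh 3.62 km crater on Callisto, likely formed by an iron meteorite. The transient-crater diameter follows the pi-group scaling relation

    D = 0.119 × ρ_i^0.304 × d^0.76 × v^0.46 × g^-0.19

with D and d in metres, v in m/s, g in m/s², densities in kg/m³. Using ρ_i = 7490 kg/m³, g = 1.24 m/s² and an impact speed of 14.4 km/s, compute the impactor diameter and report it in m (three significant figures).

Rearranging for d: d = [D / (0.119 · 7490^0.304 · 14400^0.46 · 1.24^-0.19)]^(1/0.76).
D = 3620 m.
7490^0.304 = 15.06
14400^0.46 = 81.82
1.24^-0.19 = 0.9600
Denominator = 0.119 × 15.06 × 81.82 × 0.9600 = 140.8
D / 140.8 = 3620 / 140.8 = 25.71
d = 25.71^(1/0.76) = 25.71^1.3158 = 71.68 m

d ≈ 71.7 m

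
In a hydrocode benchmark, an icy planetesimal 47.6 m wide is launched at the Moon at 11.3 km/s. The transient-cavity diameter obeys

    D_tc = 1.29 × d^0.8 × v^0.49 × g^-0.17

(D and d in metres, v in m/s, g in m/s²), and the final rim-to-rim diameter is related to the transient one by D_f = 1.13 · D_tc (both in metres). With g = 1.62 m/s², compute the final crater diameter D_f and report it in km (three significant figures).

D_f ≈ 2.86 km

v = 11300 m/s.
d^0.8 = 47.6^0.8 = 21.98
v^0.49 = 11300^0.49 = 96.83
g^-0.17 = 1.62^-0.17 = 0.9213
D_tc = 1.29 × 21.98 × 96.83 × 0.9213 = 2529 m
D_f = 1.13 × 2529 = 2858 m
     = 2.858 km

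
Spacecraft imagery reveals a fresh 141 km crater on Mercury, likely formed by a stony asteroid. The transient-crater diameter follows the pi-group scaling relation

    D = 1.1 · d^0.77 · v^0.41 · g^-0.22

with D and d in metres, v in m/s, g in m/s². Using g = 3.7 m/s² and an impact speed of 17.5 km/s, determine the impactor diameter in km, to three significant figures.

d ≈ 34.4 km

Rearranging for d: d = [D / (1.1 · 17500^0.41 · 3.7^-0.22)]^(1/0.77).
D = 141000 m.
17500^0.41 = 54.91
3.7^-0.22 = 0.7499
Denominator = 1.1 × 54.91 × 0.7499 = 45.29
D / 45.29 = 141000 / 45.29 = 3113
d = 3113^(1/0.77) = 3113^1.2987 = 34403 m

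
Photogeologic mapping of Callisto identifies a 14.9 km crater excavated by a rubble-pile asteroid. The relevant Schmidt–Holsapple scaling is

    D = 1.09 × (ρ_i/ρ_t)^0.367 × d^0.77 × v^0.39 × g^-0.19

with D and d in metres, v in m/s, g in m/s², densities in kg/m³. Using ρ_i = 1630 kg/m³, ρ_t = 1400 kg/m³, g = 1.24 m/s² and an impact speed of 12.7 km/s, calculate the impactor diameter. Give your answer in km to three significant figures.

d ≈ 1.92 km

Rearranging for d: d = [D / (1.09 · (1630/1400)^0.367 · 12700^0.39 · 1.24^-0.19)]^(1/0.77).
D = 14900 m.
(1630/1400)^0.367 = 1.057
12700^0.39 = 39.86
1.24^-0.19 = 0.9600
Denominator = 1.09 × 1.057 × 39.86 × 0.9600 = 44.09
D / 44.09 = 14900 / 44.09 = 337.9
d = 337.9^(1/0.77) = 337.9^1.2987 = 1924 m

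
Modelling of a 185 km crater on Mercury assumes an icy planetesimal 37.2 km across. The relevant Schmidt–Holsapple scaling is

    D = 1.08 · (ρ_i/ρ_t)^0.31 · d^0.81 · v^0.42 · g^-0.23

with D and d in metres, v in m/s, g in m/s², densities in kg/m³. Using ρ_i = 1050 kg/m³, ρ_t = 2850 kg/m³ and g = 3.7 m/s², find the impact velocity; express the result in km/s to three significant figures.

Rearranging for v: v = [D / (1.08 · (1050/2850)^0.31 · 37200^0.81 · 3.7^-0.23)]^(1/0.42).
D = 185000 m.
(1050/2850)^0.31 = 0.7338
37200^0.81 = 5037
3.7^-0.23 = 0.7401
Denominator = 1.08 × 0.7338 × 5037 × 0.7401 = 2954
D / 2954 = 185000 / 2954 = 62.63
v = 62.63^(1/0.42) = 62.63^2.381 = 18973 m/s

v ≈ 19.0 km/s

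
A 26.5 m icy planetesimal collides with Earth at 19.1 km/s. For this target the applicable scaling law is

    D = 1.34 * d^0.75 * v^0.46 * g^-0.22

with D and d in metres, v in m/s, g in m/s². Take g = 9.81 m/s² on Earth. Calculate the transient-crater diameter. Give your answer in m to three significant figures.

In SI units: v = 19100 m/s.
d^0.75 = 26.5^0.75 = 11.68
v^0.46 = 19100^0.46 = 93.17
g^-0.22 = 9.81^-0.22 = 0.6051
D = 1.34 × 11.68 × 93.17 × 0.6051 = 882.4 m

D ≈ 882 m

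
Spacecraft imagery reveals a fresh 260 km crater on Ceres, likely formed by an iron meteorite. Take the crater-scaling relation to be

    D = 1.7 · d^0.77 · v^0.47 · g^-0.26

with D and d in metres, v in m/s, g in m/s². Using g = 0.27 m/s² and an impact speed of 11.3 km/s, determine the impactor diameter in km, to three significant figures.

Rearranging for d: d = [D / (1.7 · 11300^0.47 · 0.27^-0.26)]^(1/0.77).
D = 260000 m.
11300^0.47 = 80.34
0.27^-0.26 = 1.406
Denominator = 1.7 × 80.34 × 1.406 = 192.0
D / 192.0 = 260000 / 192.0 = 1354
d = 1354^(1/0.77) = 1354^1.2987 = 11669 m

d ≈ 11.7 km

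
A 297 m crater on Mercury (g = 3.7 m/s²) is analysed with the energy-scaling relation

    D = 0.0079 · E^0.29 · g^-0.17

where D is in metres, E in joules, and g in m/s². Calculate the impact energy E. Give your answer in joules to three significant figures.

Rearranging: E = [D / (0.0079 · g^-0.17)]^(1/0.29).
g^-0.17 = 3.7^-0.17 = 0.8006
D / (0.0079 × 0.8006) = 297 / (6.325 × 10^-3) = 4.696 × 10^4
E = (4.696 × 10^4)^3.4483 = 1.287 × 10^16 J

E ≈ 1.29 × 10^16 J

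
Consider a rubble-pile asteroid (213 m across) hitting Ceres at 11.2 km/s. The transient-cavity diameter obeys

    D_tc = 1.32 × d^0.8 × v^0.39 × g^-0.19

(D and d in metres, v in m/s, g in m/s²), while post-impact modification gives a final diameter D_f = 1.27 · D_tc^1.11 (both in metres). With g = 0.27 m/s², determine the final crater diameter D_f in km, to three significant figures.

D_f ≈ 15.1 km

v = 11200 m/s.
d^0.8 = 213^0.8 = 72.90
v^0.39 = 11200^0.39 = 37.95
g^-0.19 = 0.27^-0.19 = 1.282
D_tc = 1.32 × 72.90 × 37.95 × 1.282 = 4682 m
D_f = 1.27 × (4682)^1.11 = 15065 m
     = 15.07 km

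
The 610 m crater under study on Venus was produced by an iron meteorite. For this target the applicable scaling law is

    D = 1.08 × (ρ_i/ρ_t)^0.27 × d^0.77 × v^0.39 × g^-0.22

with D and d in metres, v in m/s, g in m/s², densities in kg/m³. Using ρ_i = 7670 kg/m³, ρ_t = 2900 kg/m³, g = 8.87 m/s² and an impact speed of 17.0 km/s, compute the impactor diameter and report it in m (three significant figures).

Rearranging for d: d = [D / (1.08 · (7670/2900)^0.27 · 17000^0.39 · 8.87^-0.22)]^(1/0.77).
(7670/2900)^0.27 = 1.300
17000^0.39 = 44.66
8.87^-0.22 = 0.6187
Denominator = 1.08 × 1.300 × 44.66 × 0.6187 = 38.79
D / 38.79 = 610 / 38.79 = 15.73
d = 15.73^(1/0.77) = 15.73^1.2987 = 35.83 m

d ≈ 35.8 m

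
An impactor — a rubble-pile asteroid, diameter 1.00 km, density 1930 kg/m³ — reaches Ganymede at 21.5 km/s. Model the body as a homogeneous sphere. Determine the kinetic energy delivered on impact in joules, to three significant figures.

d = 1000 m; v = 21500 m/s.
Mass m = (π/6) ρ d³ = (π/6) × 1930 × (1000)³ = 1.011 × 10^12 kg
E = ½ m v² = 0.5 × 1.011 × 10^12 × (21500)² = 2.337 × 10^20 J

E ≈ 2.34 × 10^20 J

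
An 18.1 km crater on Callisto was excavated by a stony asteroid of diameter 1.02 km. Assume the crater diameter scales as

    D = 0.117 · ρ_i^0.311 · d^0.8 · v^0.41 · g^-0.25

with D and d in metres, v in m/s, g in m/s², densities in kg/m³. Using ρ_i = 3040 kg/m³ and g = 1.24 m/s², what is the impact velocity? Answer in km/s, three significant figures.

Rearranging for v: v = [D / (0.117 · 3040^0.311 · 1020^0.8 · 1.24^-0.25)]^(1/0.41).
D = 18100 m.
3040^0.311 = 12.11
1020^0.8 = 255.2
1.24^-0.25 = 0.9476
Denominator = 0.117 × 12.11 × 255.2 × 0.9476 = 342.6
D / 342.6 = 18100 / 342.6 = 52.83
v = 52.83^(1/0.41) = 52.83^2.439 = 15926 m/s

v ≈ 15.9 km/s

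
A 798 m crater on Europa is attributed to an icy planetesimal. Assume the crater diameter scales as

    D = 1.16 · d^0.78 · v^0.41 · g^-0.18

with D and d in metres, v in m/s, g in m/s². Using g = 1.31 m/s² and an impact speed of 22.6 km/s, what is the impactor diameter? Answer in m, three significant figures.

d ≈ 23.8 m

Rearranging for d: d = [D / (1.16 · 22600^0.41 · 1.31^-0.18)]^(1/0.78).
22600^0.41 = 60.98
1.31^-0.18 = 0.9526
Denominator = 1.16 × 60.98 × 0.9526 = 67.38
D / 67.38 = 798 / 67.38 = 11.84
d = 11.84^(1/0.78) = 11.84^1.2821 = 23.78 m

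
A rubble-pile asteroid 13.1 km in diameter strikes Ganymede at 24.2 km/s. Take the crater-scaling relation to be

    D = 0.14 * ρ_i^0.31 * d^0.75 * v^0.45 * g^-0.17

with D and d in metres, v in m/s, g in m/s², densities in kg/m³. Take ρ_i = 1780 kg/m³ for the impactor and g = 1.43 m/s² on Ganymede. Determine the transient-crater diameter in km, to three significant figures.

In SI units: d = 13100 m, v = 24200 m/s.
ρ_i^0.31 = 1780^0.31 = 10.18
d^0.75 = 13100^0.75 = 1224
v^0.45 = 24200^0.45 = 93.91
g^-0.17 = 1.43^-0.17 = 0.9410
D = 0.14 × 10.18 × 1224 × 93.91 × 0.9410 = 1.542 × 10^5 m
   = 154.2 km

D ≈ 154 km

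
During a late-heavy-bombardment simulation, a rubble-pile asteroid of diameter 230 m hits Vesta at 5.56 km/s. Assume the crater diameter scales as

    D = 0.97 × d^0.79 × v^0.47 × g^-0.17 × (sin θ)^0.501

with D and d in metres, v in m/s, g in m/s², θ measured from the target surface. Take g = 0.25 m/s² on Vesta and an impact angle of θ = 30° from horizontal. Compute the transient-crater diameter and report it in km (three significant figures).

In SI units: v = 5560 m/s.
d^0.79 = 230^0.79 = 73.41
v^0.47 = 5560^0.47 = 57.57
g^-0.17 = 0.25^-0.17 = 1.266
(sin 30°)^0.501 = 0.5000^0.501 = 0.7066
D = 0.97 × 73.41 × 57.57 × 1.266 × 0.7066 = 3667 m
   = 3.667 km

D ≈ 3.67 km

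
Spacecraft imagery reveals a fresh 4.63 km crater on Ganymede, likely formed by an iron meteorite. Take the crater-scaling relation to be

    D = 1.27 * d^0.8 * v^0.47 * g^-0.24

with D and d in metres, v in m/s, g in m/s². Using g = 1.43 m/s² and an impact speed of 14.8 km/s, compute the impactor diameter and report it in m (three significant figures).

Rearranging for d: d = [D / (1.27 · 14800^0.47 · 1.43^-0.24)]^(1/0.8).
D = 4630 m.
14800^0.47 = 91.21
1.43^-0.24 = 0.9177
Denominator = 1.27 × 91.21 × 0.9177 = 106.3
D / 106.3 = 4630 / 106.3 = 43.56
d = 43.56^(1/0.8) = 43.56^1.25 = 111.9 m

d ≈ 112 m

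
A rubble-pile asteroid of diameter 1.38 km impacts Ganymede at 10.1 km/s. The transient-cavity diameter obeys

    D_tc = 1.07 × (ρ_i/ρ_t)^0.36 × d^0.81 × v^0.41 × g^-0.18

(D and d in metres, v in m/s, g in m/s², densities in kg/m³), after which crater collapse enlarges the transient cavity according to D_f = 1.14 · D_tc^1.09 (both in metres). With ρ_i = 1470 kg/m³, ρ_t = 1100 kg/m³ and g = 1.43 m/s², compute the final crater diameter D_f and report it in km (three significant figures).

D_f ≈ 46.7 km

In SI: d = 1380 m, v = 10100 m/s.
(ρ_i/ρ_t)^0.36 = (1470/1100)^0.36 = 1.110
d^0.81 = 1380^0.81 = 349.4
v^0.41 = 10100^0.41 = 43.83
g^-0.18 = 1.43^-0.18 = 0.9376
D_tc = 1.07 × 1.110 × 349.4 × 43.83 × 0.9376 = 17050 m
D_f = 1.14 × (17050)^1.09 = 46718 m
     = 46.72 km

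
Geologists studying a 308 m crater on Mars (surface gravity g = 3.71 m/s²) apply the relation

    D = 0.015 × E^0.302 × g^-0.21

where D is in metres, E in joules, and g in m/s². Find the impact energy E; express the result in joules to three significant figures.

E ≈ 4.74 × 10^14 J

Rearranging: E = [D / (0.015 · g^-0.21)]^(1/0.302).
g^-0.21 = 3.71^-0.21 = 0.7593
D / (0.015 × 0.7593) = 308 / (0.01139) = 2.704 × 10^4
E = (2.704 × 10^4)^3.3113 = 4.739 × 10^14 J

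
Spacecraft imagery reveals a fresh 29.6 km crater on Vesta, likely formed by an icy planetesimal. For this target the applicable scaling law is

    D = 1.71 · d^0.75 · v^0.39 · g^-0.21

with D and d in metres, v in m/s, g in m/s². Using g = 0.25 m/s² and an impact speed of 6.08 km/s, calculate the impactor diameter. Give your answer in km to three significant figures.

d ≈ 3.27 km

Rearranging for d: d = [D / (1.71 · 6080^0.39 · 0.25^-0.21)]^(1/0.75).
D = 29600 m.
6080^0.39 = 29.90
0.25^-0.21 = 1.338
Denominator = 1.71 × 29.90 × 1.338 = 68.41
D / 68.41 = 29600 / 68.41 = 432.7
d = 432.7^(1/0.75) = 432.7^1.3333 = 3272 m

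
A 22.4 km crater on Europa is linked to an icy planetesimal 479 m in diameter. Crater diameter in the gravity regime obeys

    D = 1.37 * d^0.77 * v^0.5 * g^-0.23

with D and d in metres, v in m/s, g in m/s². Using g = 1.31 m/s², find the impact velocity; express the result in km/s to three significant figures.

Rearranging for v: v = [D / (1.37 · 479^0.77 · 1.31^-0.23)]^(1/0.5).
D = 22400 m.
479^0.77 = 115.8
1.31^-0.23 = 0.9398
Denominator = 1.37 × 115.8 × 0.9398 = 149.1
D / 149.1 = 22400 / 149.1 = 150.2
v = 150.2^(1/0.5) = 150.2^2 = 22560 m/s

v ≈ 22.6 km/s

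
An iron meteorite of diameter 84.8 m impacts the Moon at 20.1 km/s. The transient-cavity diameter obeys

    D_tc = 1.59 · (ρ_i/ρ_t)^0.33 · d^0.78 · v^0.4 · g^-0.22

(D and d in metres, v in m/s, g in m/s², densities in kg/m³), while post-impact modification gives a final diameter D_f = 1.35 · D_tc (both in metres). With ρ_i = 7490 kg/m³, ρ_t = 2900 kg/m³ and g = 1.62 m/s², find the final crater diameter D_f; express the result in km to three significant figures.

D_f ≈ 4.44 km

v = 20100 m/s.
(ρ_i/ρ_t)^0.33 = (7490/2900)^0.33 = 1.368
d^0.78 = 84.8^0.78 = 31.93
v^0.4 = 20100^0.4 = 52.64
g^-0.22 = 1.62^-0.22 = 0.8993
D_tc = 1.59 × 1.368 × 31.93 × 52.64 × 0.8993 = 3288 m
D_f = 1.35 × 3288 = 4439 m
     = 4.439 km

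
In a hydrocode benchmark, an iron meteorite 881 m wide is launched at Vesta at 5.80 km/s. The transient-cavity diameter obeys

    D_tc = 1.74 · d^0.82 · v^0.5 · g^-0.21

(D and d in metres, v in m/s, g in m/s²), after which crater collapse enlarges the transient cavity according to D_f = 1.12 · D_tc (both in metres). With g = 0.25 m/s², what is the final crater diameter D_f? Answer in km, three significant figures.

D_f ≈ 51.6 km

v = 5800 m/s.
d^0.82 = 881^0.82 = 259.9
v^0.5 = 5800^0.5 = 76.16
g^-0.21 = 0.25^-0.21 = 1.338
D_tc = 1.74 × 259.9 × 76.16 × 1.338 = 46080 m
D_f = 1.12 × 46080 = 51610 m
     = 51.61 km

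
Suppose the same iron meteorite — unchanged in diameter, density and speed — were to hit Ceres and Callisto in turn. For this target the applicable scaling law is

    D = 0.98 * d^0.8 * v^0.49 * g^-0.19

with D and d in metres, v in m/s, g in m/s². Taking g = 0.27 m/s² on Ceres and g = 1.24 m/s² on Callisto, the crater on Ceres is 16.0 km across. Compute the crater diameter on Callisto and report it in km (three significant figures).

D ≈ 12.0 km

All impactor-dependent factors cancel in the ratio, leaving D_Callisto/D_Ceres = (g_Callisto/g_Ceres)^-0.19.
(1.24/0.27)^-0.19 = 4.593^-0.19 = 0.7485
D_Callisto = 0.7485 × 16.0 km = 12.0 km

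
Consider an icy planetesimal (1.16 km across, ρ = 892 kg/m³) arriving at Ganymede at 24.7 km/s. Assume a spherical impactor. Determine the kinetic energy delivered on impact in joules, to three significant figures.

d = 1160 m; v = 24700 m/s.
Mass m = (π/6) ρ d³ = (π/6) × 892 × (1160)³ = 7.290 × 10^11 kg
E = ½ m v² = 0.5 × 7.290 × 10^11 × (24700)² = 2.224 × 10^20 J

E ≈ 2.22 × 10^20 J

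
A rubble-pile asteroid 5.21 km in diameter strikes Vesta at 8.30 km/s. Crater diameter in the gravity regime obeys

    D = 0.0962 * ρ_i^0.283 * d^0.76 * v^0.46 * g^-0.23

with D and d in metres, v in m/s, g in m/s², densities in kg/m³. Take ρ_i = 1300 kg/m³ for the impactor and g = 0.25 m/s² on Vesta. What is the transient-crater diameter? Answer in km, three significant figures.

D ≈ 42.7 km

In SI units: d = 5210 m, v = 8300 m/s.
ρ_i^0.283 = 1300^0.283 = 7.608
d^0.76 = 5210^0.76 = 668.0
v^0.46 = 8300^0.46 = 63.50
g^-0.23 = 0.25^-0.23 = 1.376
D = 0.0962 × 7.608 × 668.0 × 63.50 × 1.376 = 42718 m
   = 42.72 km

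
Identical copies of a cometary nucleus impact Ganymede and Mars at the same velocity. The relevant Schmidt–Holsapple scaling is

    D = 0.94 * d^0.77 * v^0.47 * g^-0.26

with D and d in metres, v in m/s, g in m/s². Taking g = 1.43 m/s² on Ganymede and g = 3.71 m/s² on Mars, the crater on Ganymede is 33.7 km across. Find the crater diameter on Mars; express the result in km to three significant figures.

All impactor-dependent factors cancel in the ratio, leaving D_Mars/D_Ganymede = (g_Mars/g_Ganymede)^-0.26.
(3.71/1.43)^-0.26 = 2.594^-0.26 = 0.7805
D_Mars = 0.7805 × 33.7 km = 26.3 km

D ≈ 26.3 km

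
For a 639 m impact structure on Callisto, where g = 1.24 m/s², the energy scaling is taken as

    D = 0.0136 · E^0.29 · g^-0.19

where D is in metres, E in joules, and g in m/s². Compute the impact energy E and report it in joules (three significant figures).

E ≈ 1.48 × 10^16 J

Rearranging: E = [D / (0.0136 · g^-0.19)]^(1/0.29).
g^-0.19 = 1.24^-0.19 = 0.9600
D / (0.0136 × 0.9600) = 639 / (0.01306) = 4.893 × 10^4
E = (4.893 × 10^4)^3.4483 = 1.483 × 10^16 J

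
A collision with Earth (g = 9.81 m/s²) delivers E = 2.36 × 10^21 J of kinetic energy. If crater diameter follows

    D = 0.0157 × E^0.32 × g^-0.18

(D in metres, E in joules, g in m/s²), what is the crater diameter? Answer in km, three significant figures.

D ≈ 71.9 km

E^0.32 = (2.36 × 10^21)^0.32 = 6.908 × 10^6
g^-0.18 = 9.81^-0.18 = 0.6630
D = 0.0157 × 6.908 × 10^6 × 0.6630 = 71906 m
   = 71.91 km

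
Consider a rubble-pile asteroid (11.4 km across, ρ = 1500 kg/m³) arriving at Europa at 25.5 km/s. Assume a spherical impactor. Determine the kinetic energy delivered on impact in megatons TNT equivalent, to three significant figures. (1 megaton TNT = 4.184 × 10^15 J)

d = 11400 m; v = 25500 m/s.
Mass m = (π/6) ρ d³ = (π/6) × 1500 × (11400)³ = 1.164 × 10^15 kg
E = ½ m v² = 0.5 × 1.164 × 10^15 × (25500)² = 3.784 × 10^23 J
   = 3.784 × 10^23 / 4.184×10^15 = 9.044 × 10^7 Mt

E ≈ 9.04 × 10^7 Mt TNT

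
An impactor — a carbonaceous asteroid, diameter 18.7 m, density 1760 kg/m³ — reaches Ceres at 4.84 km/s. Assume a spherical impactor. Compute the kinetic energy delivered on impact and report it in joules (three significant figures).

E ≈ 7.06 × 10^13 J

v = 4840 m/s.
Mass m = (π/6) ρ d³ = (π/6) × 1760 × (18.7)³ = 6.026 × 10^6 kg
E = ½ m v² = 0.5 × 6.026 × 10^6 × (4840)² = 7.058 × 10^13 J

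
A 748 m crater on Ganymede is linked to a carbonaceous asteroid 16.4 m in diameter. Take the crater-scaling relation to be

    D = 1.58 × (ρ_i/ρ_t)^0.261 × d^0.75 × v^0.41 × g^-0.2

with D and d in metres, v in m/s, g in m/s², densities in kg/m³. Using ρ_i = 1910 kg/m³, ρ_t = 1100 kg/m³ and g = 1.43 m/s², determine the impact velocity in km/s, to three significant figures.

v ≈ 16.8 km/s

Rearranging for v: v = [D / (1.58 · (1910/1100)^0.261 · 16.4^0.75 · 1.43^-0.2)]^(1/0.41).
(1910/1100)^0.261 = 1.155
16.4^0.75 = 8.150
1.43^-0.2 = 0.9310
Denominator = 1.58 × 1.155 × 8.150 × 0.9310 = 13.85
D / 13.85 = 748 / 13.85 = 54.01
v = 54.01^(1/0.41) = 54.01^2.439 = 16808 m/s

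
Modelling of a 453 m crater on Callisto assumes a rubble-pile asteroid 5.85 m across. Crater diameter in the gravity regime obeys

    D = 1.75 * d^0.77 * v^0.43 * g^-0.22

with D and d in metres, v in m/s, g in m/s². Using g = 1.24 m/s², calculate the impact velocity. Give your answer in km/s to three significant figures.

v ≈ 19.3 km/s

Rearranging for v: v = [D / (1.75 · 5.85^0.77 · 1.24^-0.22)]^(1/0.43).
5.85^0.77 = 3.897
1.24^-0.22 = 0.9538
Denominator = 1.75 × 3.897 × 0.9538 = 6.505
D / 6.505 = 453 / 6.505 = 69.64
v = 69.64^(1/0.43) = 69.64^2.3256 = 19309 m/s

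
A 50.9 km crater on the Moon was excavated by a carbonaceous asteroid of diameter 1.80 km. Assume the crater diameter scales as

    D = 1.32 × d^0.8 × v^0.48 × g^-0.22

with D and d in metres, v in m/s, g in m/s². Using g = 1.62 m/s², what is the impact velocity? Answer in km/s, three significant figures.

Rearranging for v: v = [D / (1.32 · 1800^0.8 · 1.62^-0.22)]^(1/0.48).
D = 50900 m.
1800^0.8 = 402.0
1.62^-0.22 = 0.8993
Denominator = 1.32 × 402.0 × 0.8993 = 477.2
D / 477.2 = 50900 / 477.2 = 106.7
v = 106.7^(1/0.48) = 106.7^2.0833 = 16799 m/s

v ≈ 16.8 km/s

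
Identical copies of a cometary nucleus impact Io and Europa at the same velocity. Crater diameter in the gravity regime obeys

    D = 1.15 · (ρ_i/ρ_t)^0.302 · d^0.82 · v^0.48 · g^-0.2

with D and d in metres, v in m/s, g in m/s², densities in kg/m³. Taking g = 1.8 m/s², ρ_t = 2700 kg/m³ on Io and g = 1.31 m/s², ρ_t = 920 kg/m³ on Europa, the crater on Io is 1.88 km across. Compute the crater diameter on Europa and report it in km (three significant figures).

The impactor-only factors (d, v, ρ_i) cancel in the ratio, leaving D_Europa/D_Io = (g_Europa/g_Io)^-0.2 · (ρ_t,Io/ρ_t,Europa)^0.302.
(1.31/1.8)^-0.2 = 0.7278^-0.2 = 1.066
(2700/920)^0.302 = 2.935^0.302 = 1.384
Ratio = 1.066 × 1.384 = 1.475
D_Europa = 1.475 × 1.88 km = 2.77 km

D ≈ 2.77 km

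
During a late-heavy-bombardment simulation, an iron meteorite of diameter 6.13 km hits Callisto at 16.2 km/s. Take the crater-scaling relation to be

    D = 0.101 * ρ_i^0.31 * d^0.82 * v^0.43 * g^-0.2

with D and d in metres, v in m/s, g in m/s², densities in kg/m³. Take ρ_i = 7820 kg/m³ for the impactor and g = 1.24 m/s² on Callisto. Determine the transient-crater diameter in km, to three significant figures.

In SI units: d = 6130 m, v = 16200 m/s.
ρ_i^0.31 = 7820^0.31 = 16.10
d^0.82 = 6130^0.82 = 1276
v^0.43 = 16200^0.43 = 64.58
g^-0.2 = 1.24^-0.2 = 0.9579
D = 0.101 × 16.10 × 1276 × 64.58 × 0.9579 = 1.284 × 10^5 m
   = 128.4 km

D ≈ 128 km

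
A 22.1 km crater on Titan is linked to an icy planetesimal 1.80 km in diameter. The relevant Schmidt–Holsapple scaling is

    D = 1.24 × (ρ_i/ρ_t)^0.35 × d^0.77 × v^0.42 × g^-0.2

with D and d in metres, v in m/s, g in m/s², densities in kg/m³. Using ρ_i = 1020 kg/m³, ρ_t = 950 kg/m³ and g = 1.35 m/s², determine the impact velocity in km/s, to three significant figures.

Rearranging for v: v = [D / (1.24 · (1020/950)^0.35 · 1800^0.77 · 1.35^-0.2)]^(1/0.42).
D = 22100 m.
(1020/950)^0.35 = 1.025
1800^0.77 = 321.0
1.35^-0.2 = 0.9417
Denominator = 1.24 × 1.025 × 321.0 × 0.9417 = 384.2
D / 384.2 = 22100 / 384.2 = 57.52
v = 57.52^(1/0.42) = 57.52^2.381 = 15493 m/s

v ≈ 15.5 km/s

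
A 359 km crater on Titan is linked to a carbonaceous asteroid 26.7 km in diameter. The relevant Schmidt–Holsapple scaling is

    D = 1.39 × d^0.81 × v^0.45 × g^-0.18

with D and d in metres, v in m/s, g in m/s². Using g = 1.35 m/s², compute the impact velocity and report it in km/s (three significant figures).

v ≈ 12.9 km/s

Rearranging for v: v = [D / (1.39 · 26700^0.81 · 1.35^-0.18)]^(1/0.45).
D = 359000 m.
26700^0.81 = 3850
1.35^-0.18 = 0.9474
Denominator = 1.39 × 3850 × 0.9474 = 5070
D / 5070 = 359000 / 5070 = 70.81
v = 70.81^(1/0.45) = 70.81^2.2222 = 12921 m/s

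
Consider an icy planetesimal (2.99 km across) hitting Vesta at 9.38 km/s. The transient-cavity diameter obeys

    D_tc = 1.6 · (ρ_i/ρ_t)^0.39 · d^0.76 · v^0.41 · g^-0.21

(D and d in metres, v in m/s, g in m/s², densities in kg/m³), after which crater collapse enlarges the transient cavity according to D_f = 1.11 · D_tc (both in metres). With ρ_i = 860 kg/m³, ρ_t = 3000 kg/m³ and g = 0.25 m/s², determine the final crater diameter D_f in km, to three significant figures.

In SI: d = 2990 m, v = 9380 m/s.
(ρ_i/ρ_t)^0.39 = (860/3000)^0.39 = 0.6143
d^0.76 = 2990^0.76 = 438.0
v^0.41 = 9380^0.41 = 42.52
g^-0.21 = 0.25^-0.21 = 1.338
D_tc = 1.6 × 0.6143 × 438.0 × 42.52 × 1.338 = 24490 m
D_f = 1.11 × 24490 = 27184 m
     = 27.18 km

D_f ≈ 27.2 km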